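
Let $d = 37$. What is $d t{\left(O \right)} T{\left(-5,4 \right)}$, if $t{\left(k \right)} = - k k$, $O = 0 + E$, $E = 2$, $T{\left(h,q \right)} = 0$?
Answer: $0$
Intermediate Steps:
$O = 2$ ($O = 0 + 2 = 2$)
$t{\left(k \right)} = - k^{2}$
$d t{\left(O \right)} T{\left(-5,4 \right)} = 37 \left(- 2^{2}\right) 0 = 37 \left(\left(-1\right) 4\right) 0 = 37 \left(-4\right) 0 = \left(-148\right) 0 = 0$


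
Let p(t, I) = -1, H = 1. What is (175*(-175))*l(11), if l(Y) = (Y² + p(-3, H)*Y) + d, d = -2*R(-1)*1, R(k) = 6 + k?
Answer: -3062500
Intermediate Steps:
d = -10 (d = -2*(6 - 1)*1 = -2*5*1 = -10*1 = -10)
l(Y) = -10 + Y² - Y (l(Y) = (Y² - Y) - 10 = -10 + Y² - Y)
(175*(-175))*l(11) = (175*(-175))*(-10 + 11² - 1*11) = -30625*(-10 + 121 - 11) = -30625*100 = -3062500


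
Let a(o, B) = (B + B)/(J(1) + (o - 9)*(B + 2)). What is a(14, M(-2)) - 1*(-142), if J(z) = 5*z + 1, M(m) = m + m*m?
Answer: 1848/13 ≈ 142.15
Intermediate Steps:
M(m) = m + m**2
J(z) = 1 + 5*z
a(o, B) = 2*B/(6 + (-9 + o)*(2 + B)) (a(o, B) = (B + B)/((1 + 5*1) + (o - 9)*(B + 2)) = (2*B)/((1 + 5) + (-9 + o)*(2 + B)) = (2*B)/(6 + (-9 + o)*(2 + B)) = 2*B/(6 + (-9 + o)*(2 + B)))
a(14, M(-2)) - 1*(-142) = 2*(-2*(1 - 2))/(-12 - (-18)*(1 - 2) + 2*14 - 2*(1 - 2)*14) - 1*(-142) = 2*(-2*(-1))/(-12 - (-18)*(-1) + 28 - 2*(-1)*14) + 142 = 2*2/(-12 - 9*2 + 28 + 2*14) + 142 = 2*2/(-12 - 18 + 28 + 28) + 142 = 2*2/26 + 142 = 2*2*(1/26) + 142 = 2/13 + 142 = 1848/13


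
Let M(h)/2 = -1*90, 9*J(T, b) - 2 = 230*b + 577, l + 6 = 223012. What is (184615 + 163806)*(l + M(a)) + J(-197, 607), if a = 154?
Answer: 698735459903/9 ≈ 7.7637e+10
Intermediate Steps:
l = 223006 (l = -6 + 223012 = 223006)
J(T, b) = 193/3 + 230*b/9 (J(T, b) = 2/9 + (230*b + 577)/9 = 2/9 + (577 + 230*b)/9 = 2/9 + (577/9 + 230*b/9) = 193/3 + 230*b/9)
M(h) = -180 (M(h) = 2*(-1*90) = 2*(-90) = -180)
(184615 + 163806)*(l + M(a)) + J(-197, 607) = (184615 + 163806)*(223006 - 180) + (193/3 + (230/9)*607) = 348421*222826 + (193/3 + 139610/9) = 77637257746 + 140189/9 = 698735459903/9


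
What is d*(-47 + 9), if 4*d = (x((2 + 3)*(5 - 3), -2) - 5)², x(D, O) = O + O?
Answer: -1539/2 ≈ -769.50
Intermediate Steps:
x(D, O) = 2*O
d = 81/4 (d = (2*(-2) - 5)²/4 = (-4 - 5)²/4 = (¼)*(-9)² = (¼)*81 = 81/4 ≈ 20.250)
d*(-47 + 9) = 81*(-47 + 9)/4 = (81/4)*(-38) = -1539/2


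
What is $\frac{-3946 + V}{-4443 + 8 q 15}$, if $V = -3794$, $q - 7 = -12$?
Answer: $\frac{2580}{1681} \approx 1.5348$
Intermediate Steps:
$q = -5$ ($q = 7 - 12 = -5$)
$\frac{-3946 + V}{-4443 + 8 q 15} = \frac{-3946 - 3794}{-4443 + 8 \left(-5\right) 15} = - \frac{7740}{-4443 - 600} = - \frac{7740}{-5043} = \left(-7740\right) \left(- \frac{1}{5043}\right) = \frac{2580}{1681}$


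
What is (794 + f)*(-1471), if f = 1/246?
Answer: -287323075/246 ≈ -1.1680e+6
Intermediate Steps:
f = 1/246 ≈ 0.0040650
(794 + f)*(-1471) = (794 + 1/246)*(-1471) = (195325/246)*(-1471) = -287323075/246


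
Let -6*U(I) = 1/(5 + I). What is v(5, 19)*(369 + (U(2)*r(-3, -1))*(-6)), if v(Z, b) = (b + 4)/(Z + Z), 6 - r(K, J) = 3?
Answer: 29739/35 ≈ 849.69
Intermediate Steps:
r(K, J) = 3 (r(K, J) = 6 - 1*3 = 6 - 3 = 3)
U(I) = -1/(6*(5 + I))
v(Z, b) = (4 + b)/(2*Z) (v(Z, b) = (4 + b)/((2*Z)) = (4 + b)*(1/(2*Z)) = (4 + b)/(2*Z))
v(5, 19)*(369 + (U(2)*r(-3, -1))*(-6)) = ((½)*(4 + 19)/5)*(369 + (-1/(30 + 6*2)*3)*(-6)) = ((½)*(⅕)*23)*(369 + (-1/(30 + 12)*3)*(-6)) = 23*(369 + (-1/42*3)*(-6))/10 = 23*(369 + (-1*1/42*3)*(-6))/10 = 23*(369 - 1/42*3*(-6))/10 = 23*(369 - 1/14*(-6))/10 = 23*(369 + 3/7)/10 = (23/10)*(2586/7) = 29739/35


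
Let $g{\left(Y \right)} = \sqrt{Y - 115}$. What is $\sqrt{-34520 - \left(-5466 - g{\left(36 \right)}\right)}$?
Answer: $\sqrt{-29054 + i \sqrt{79}} \approx 0.026 + 170.45 i$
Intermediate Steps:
$g{\left(Y \right)} = \sqrt{-115 + Y}$
$\sqrt{-34520 - \left(-5466 - g{\left(36 \right)}\right)} = \sqrt{-34520 + \left(\left(8111 + \sqrt{-115 + 36}\right) - 2645\right)} = \sqrt{-34520 + \left(\left(8111 + \sqrt{-79}\right) - 2645\right)} = \sqrt{-34520 + \left(\left(8111 + i \sqrt{79}\right) - 2645\right)} = \sqrt{-34520 + \left(5466 + i \sqrt{79}\right)} = \sqrt{-29054 + i \sqrt{79}}$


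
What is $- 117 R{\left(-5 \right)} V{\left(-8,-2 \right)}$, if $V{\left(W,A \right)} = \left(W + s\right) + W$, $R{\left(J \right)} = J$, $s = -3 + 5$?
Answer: $-8190$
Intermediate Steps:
$s = 2$
$V{\left(W,A \right)} = 2 + 2 W$ ($V{\left(W,A \right)} = \left(W + 2\right) + W = \left(2 + W\right) + W = 2 + 2 W$)
$- 117 R{\left(-5 \right)} V{\left(-8,-2 \right)} = \left(-117\right) \left(-5\right) \left(2 + 2 \left(-8\right)\right) = 585 \left(2 - 16\right) = 585 \left(-14\right) = -8190$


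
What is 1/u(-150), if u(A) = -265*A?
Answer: 1/39750 ≈ 2.5157e-5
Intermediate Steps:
1/u(-150) = 1/(-265*(-150)) = 1/39750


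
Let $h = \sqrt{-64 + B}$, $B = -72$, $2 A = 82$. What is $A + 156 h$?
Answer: $41 + 312 i \sqrt{34} \approx 41.0 + 1819.3 i$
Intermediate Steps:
$A = 41$ ($A = \frac{1}{2} \cdot 82 = 41$)
$h = 2 i \sqrt{34}$ ($h = \sqrt{-64 - 72} = \sqrt{-136} = 2 i \sqrt{34} \approx 11.662 i$)
$A + 156 h = 41 + 156 \cdot 2 i \sqrt{34} = 41 + 312 i \sqrt{34}$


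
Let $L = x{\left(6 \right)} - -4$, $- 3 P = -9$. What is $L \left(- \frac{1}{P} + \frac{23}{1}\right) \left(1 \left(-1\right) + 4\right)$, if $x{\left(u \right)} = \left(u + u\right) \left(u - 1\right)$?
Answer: $4352$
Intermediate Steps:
$x{\left(u \right)} = 2 u \left(-1 + u\right)$
$P = 3$ ($P = \left(- \frac{1}{3}\right) \left(-9\right) = 3$)
$L = 64$ ($L = 2 \cdot 6 \left(-1 + 6\right) - -4 = 2 \cdot 6 \cdot 5 + 4 = 60 + 4 = 64$)
$L \left(- \frac{1}{P} + \frac{23}{1}\right) \left(1 \left(-1\right) + 4\right) = 64 \left(- \frac{1}{3} + \frac{23}{1}\right) \left(1 \left(-1\right) + 4\right) = 64 \left(\left(-1\right) \frac{1}{3} + 23 \cdot 1\right) \left(-1 + 4\right) = 64 \left(- \frac{1}{3} + 23\right) 3 = 64 \cdot \frac{68}{3} \cdot 3 = \frac{4352}{3} \cdot 3 = 4352$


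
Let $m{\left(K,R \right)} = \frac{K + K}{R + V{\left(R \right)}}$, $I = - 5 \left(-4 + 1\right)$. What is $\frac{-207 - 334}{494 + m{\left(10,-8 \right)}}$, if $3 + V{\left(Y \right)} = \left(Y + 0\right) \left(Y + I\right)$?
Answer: $- \frac{36247}{33078} \approx -1.0958$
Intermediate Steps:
$I = 15$ ($I = \left(-5\right) \left(-3\right) = 15$)
$V{\left(Y \right)} = -3 + Y \left(15 + Y\right)$ ($V{\left(Y \right)} = -3 + \left(Y + 0\right) \left(Y + 15\right) = -3 + Y \left(15 + Y\right)$)
$m{\left(K,R \right)} = \frac{2 K}{-3 + R^{2} + 16 R}$ ($m{\left(K,R \right)} = \frac{K + K}{R + \left(-3 + R^{2} + 15 R\right)} = \frac{2 K}{-3 + R^{2} + 16 R}$)
$\frac{-207 - 334}{494 + m{\left(10,-8 \right)}} = \frac{-207 - 334}{494 + 2 \cdot 10 \frac{1}{-3 + \left(-8\right)^{2} + 16 \left(-8\right)}} = - \frac{541}{494 + 2 \cdot 10 \frac{1}{-3 + 64 - 128}} = - \frac{541}{494 + 2 \cdot 10 \frac{1}{-67}} = - \frac{541}{494 + 2 \cdot 10 \left(- \frac{1}{67}\right)} = - \frac{541}{494 - \frac{20}{67}} = - \frac{541}{\frac{33078}{67}} = \left(-541\right) \frac{67}{33078} = - \frac{36247}{33078}$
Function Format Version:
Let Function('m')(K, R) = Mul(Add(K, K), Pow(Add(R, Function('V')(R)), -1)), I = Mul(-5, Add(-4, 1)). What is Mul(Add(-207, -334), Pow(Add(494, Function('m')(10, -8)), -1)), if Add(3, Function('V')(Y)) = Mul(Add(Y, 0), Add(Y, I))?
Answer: Rational(-36247, 33078) ≈ -1.0958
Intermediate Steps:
I = 15 (I = Mul(-5, -3) = 15)
Function('V')(Y) = Add(-3, Mul(Y, Add(15, Y))) (Function('V')(Y) = Add(-3, Mul(Add(Y, 0), Add(Y, 15))) = Add(-3, Mul(Y, Add(15, Y))))
Function('m')(K, R) = Mul(2, K, Pow(Add(-3, Pow(R, 2), Mul(16, R)), -1)) (Function('m')(K, R) = Mul(Add(K, K), Pow(Add(R, Add(-3, Pow(R, 2), Mul(15, R))), -1)) = Mul(Mul(2, K), Pow(Add(-3, Pow(R, 2), Mul(16, R)), -1)) = Mul(2, K, Pow(Add(-3, Pow(R, 2), Mul(16, R)), -1)))
Mul(Add(-207, -334), Pow(Add(494, Function('m')(10, -8)), -1)) = Mul(Add(-207, -334), Pow(Add(494, Mul(2, 10, Pow(Add(-3, Pow(-8, 2), Mul(16, -8)), -1))), -1)) = Mul(-541, Pow(Add(494, Mul(2, 10, Pow(Add(-3, 64, -128), -1))), -1)) = Mul(-541, Pow(Add(494, Mul(2, 10, Pow(-67, -1))), -1)) = Mul(-541, Pow(Add(494, Mul(2, 10, Rational(-1, 67))), -1)) = Mul(-541, Pow(Add(494, Rational(-20, 67)), -1)) = Mul(-541, Pow(Rational(33078, 67), -1)) = Mul(-541, Rational(67, 33078)) = Rational(-36247, 33078)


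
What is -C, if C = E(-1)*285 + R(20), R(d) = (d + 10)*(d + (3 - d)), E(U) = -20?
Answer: 5610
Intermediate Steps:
R(d) = 30 + 3*d (R(d) = (10 + d)*3 = 30 + 3*d)
C = -5610 (C = -20*285 + (30 + 3*20) = -5700 + (30 + 60) = -5700 + 90 = -5610)
-C = -1*(-5610) = 5610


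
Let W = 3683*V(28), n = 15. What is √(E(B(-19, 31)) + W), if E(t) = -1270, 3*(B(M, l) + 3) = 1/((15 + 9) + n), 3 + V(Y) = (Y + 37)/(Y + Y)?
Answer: I*√6306566/28 ≈ 89.689*I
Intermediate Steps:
V(Y) = -3 + (37 + Y)/(2*Y) (V(Y) = -3 + (Y + 37)/(Y + Y) = -3 + (37 + Y)/((2*Y)) = -3 + (37 + Y)*(1/(2*Y)) = -3 + (37 + Y)/(2*Y))
W = -379349/56 (W = 3683*((½)*(37 - 5*28)/28) = 3683*((½)*(1/28)*(37 - 140)) = 3683*((½)*(1/28)*(-103)) = 3683*(-103/56) = -379349/56 ≈ -6774.1)
B(M, l) = -350/117 (B(M, l) = -3 + 1/(3*((15 + 9) + 15)) = -3 + 1/(3*(24 + 15)) = -3 + (⅓)/39 = -3 + (⅓)*(1/39) = -3 + 1/117 = -350/117)
√(E(B(-19, 31)) + W) = √(-1270 - 379349/56) = √(-450469/56) = I*√6306566/28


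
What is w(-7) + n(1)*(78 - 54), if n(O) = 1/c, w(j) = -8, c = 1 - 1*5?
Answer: -14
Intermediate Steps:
c = -4 (c = 1 - 5 = -4)
n(O) = -¼ (n(O) = 1/(-4) = -¼)
w(-7) + n(1)*(78 - 54) = -8 - (78 - 54)/4 = -8 - ¼*24 = -8 - 6 = -14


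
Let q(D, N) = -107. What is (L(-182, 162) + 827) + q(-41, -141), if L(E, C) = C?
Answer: 882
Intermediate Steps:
(L(-182, 162) + 827) + q(-41, -141) = (162 + 827) - 107 = 989 - 107 = 882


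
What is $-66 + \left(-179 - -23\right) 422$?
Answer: $-65898$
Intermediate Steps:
$-66 + \left(-179 - -23\right) 422 = -66 + \left(-179 + 23\right) 422 = -66 - 65832 = -65898$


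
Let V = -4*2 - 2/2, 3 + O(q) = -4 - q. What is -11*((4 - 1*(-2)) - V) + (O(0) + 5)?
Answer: -167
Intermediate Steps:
O(q) = -7 - q (O(q) = -3 + (-4 - q) = -7 - q)
V = -9 (V = -8 - 2*½ = -8 - 1 = -9)
-11*((4 - 1*(-2)) - V) + (O(0) + 5) = -11*((4 - 1*(-2)) - 1*(-9)) + ((-7 - 1*0) + 5) = -11*((4 + 2) + 9) + ((-7 + 0) + 5) = -11*(6 + 9) + (-7 + 5) = -11*15 - 2 = -165 - 2 = -167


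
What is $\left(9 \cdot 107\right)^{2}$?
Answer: $927369$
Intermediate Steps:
$\left(9 \cdot 107\right)^{2} = 963^{2} = 927369$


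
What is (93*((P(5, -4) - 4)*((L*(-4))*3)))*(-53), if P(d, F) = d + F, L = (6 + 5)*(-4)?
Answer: 7807536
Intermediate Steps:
L = -44 (L = 11*(-4) = -44)
P(d, F) = F + d
(93*((P(5, -4) - 4)*((L*(-4))*3)))*(-53) = (93*(((-4 + 5) - 4)*(-44*(-4)*3)))*(-53) = (93*((1 - 4)*(176*3)))*(-53) = (93*(-3*528))*(-53) = (93*(-1584))*(-53) = -147312*(-53) = 7807536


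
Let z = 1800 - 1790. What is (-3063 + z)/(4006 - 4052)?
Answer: 3053/46 ≈ 66.370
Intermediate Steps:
z = 10
(-3063 + z)/(4006 - 4052) = (-3063 + 10)/(4006 - 4052) = -3053/(-46) = -3053*(-1/46) = 3053/46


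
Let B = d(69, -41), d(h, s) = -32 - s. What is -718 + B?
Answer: -709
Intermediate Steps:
B = 9 (B = -32 - 1*(-41) = -32 + 41 = 9)
-718 + B = -718 + 9 = -709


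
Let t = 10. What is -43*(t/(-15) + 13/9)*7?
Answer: -2107/9 ≈ -234.11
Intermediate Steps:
-43*(t/(-15) + 13/9)*7 = -43*(10/(-15) + 13/9)*7 = -43*(10*(-1/15) + 13*(1/9))*7 = -43*(-2/3 + 13/9)*7 = -43*7/9*7 = -301/9*7 = -2107/9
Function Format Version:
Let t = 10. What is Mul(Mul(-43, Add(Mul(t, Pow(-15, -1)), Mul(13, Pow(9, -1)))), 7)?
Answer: Rational(-2107, 9) ≈ -234.11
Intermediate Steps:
Mul(Mul(-43, Add(Mul(t, Pow(-15, -1)), Mul(13, Pow(9, -1)))), 7) = Mul(Mul(-43, Add(Mul(10, Pow(-15, -1)), Mul(13, Pow(9, -1)))), 7) = Mul(Mul(-43, Add(Mul(10, Rational(-1, 15)), Mul(13, Rational(1, 9)))), 7) = Mul(Mul(-43, Add(Rational(-2, 3), Rational(13, 9))), 7) = Mul(Mul(-43, Rational(7, 9)), 7) = Mul(Rational(-301, 9), 7) = Rational(-2107, 9)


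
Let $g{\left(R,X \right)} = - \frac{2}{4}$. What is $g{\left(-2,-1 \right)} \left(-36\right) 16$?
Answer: $288$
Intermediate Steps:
$g{\left(R,X \right)} = - \frac{1}{2}$ ($g{\left(R,X \right)} = \left(-2\right) \frac{1}{4} = - \frac{1}{2}$)
$g{\left(-2,-1 \right)} \left(-36\right) 16 = \left(- \frac{1}{2}\right) \left(-36\right) 16 = 18 \cdot 16 = 288$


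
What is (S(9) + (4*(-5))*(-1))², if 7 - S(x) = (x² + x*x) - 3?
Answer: 17424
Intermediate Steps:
S(x) = 10 - 2*x² (S(x) = 7 - ((x² + x*x) - 3) = 7 - ((x² + x²) - 3) = 7 - (2*x² - 3) = 7 - (-3 + 2*x²) = 7 + (3 - 2*x²) = 10 - 2*x²)
(S(9) + (4*(-5))*(-1))² = ((10 - 2*9²) + (4*(-5))*(-1))² = ((10 - 2*81) - 20*(-1))² = ((10 - 162) + 20)² = (-152 + 20)² = (-132)² = 17424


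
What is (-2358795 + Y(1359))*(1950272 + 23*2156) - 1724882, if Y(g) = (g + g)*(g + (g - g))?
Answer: 2669745379738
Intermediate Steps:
Y(g) = 2*g² (Y(g) = (2*g)*(g + 0) = (2*g)*g = 2*g²)
(-2358795 + Y(1359))*(1950272 + 23*2156) - 1724882 = (-2358795 + 2*1359²)*(1950272 + 23*2156) - 1724882 = (-2358795 + 2*1846881)*(1950272 + 49588) - 1724882 = (-2358795 + 3693762)*1999860 - 1724882 = 1334967*1999860 - 1724882 = 2669747104620 - 1724882 = 2669745379738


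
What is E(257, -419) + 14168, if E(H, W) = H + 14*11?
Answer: 14579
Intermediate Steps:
E(H, W) = 154 + H (E(H, W) = H + 154 = 154 + H)
E(257, -419) + 14168 = (154 + 257) + 14168 = 411 + 14168 = 14579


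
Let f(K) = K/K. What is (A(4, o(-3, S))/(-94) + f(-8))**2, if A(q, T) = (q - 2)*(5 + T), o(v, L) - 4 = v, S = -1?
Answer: 1681/2209 ≈ 0.76098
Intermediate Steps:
o(v, L) = 4 + v
A(q, T) = (-2 + q)*(5 + T)
f(K) = 1
(A(4, o(-3, S))/(-94) + f(-8))**2 = ((-10 - 2*(4 - 3) + 5*4 + (4 - 3)*4)/(-94) + 1)**2 = ((-10 - 2*1 + 20 + 1*4)*(-1/94) + 1)**2 = ((-10 - 2 + 20 + 4)*(-1/94) + 1)**2 = (12*(-1/94) + 1)**2 = (-6/47 + 1)**2 = (41/47)**2 = 1681/2209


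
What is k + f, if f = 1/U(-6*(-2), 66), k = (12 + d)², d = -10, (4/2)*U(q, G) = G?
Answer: 133/33 ≈ 4.0303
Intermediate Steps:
U(q, G) = G/2
k = 4 (k = (12 - 10)² = 2² = 4)
f = 1/33 (f = 1/((½)*66) = 1/33 ≈ 0.030303)
k + f = 4 + 1/33 = 133/33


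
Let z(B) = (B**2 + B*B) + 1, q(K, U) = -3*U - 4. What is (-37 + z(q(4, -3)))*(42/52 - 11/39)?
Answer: 287/39 ≈ 7.3590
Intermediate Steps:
q(K, U) = -4 - 3*U
z(B) = 1 + 2*B**2 (z(B) = (B**2 + B**2) + 1 = 2*B**2 + 1 = 1 + 2*B**2)
(-37 + z(q(4, -3)))*(42/52 - 11/39) = (-37 + (1 + 2*(-4 - 3*(-3))**2))*(42/52 - 11/39) = (-37 + (1 + 2*(-4 + 9)**2))*(42*(1/52) - 11*1/39) = (-37 + (1 + 2*5**2))*(21/26 - 11/39) = (-37 + (1 + 2*25))*(41/78) = (-37 + (1 + 50))*(41/78) = (-37 + 51)*(41/78) = 14*(41/78) = 287/39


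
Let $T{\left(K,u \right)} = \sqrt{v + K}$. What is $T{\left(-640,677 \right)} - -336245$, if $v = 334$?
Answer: $336245 + 3 i \sqrt{34} \approx 3.3625 \cdot 10^{5} + 17.493 i$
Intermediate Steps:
$T{\left(K,u \right)} = \sqrt{334 + K}$
$T{\left(-640,677 \right)} - -336245 = \sqrt{334 - 640} - -336245 = \sqrt{-306} + 336245 = 3 i \sqrt{34} + 336245 = 336245 + 3 i \sqrt{34}$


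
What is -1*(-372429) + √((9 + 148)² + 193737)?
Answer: 372429 + √218386 ≈ 3.7290e+5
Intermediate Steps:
-1*(-372429) + √((9 + 148)² + 193737) = 372429 + √(157² + 193737) = 372429 + √(24649 + 193737) = 372429 + √218386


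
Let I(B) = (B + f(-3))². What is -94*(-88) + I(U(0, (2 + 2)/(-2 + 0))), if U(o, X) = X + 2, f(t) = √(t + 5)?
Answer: 8274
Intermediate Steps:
f(t) = √(5 + t)
U(o, X) = 2 + X
I(B) = (B + √2)² (I(B) = (B + √(5 - 3))² = (B + √2)²)
-94*(-88) + I(U(0, (2 + 2)/(-2 + 0))) = -94*(-88) + ((2 + (2 + 2)/(-2 + 0)) + √2)² = 8272 + ((2 + 4/(-2)) + √2)² = 8272 + ((2 + 4*(-½)) + √2)² = 8272 + ((2 - 2) + √2)² = 8272 + (0 + √2)² = 8272 + (√2)² = 8272 + 2 = 8274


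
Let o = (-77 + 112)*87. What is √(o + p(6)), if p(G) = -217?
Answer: 2*√707 ≈ 53.179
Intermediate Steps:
o = 3045 (o = 35*87 = 3045)
√(o + p(6)) = √(3045 - 217) = √2828 = 2*√707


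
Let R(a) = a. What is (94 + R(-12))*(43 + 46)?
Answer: 7298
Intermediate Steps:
(94 + R(-12))*(43 + 46) = (94 - 12)*(43 + 46) = 82*89 = 7298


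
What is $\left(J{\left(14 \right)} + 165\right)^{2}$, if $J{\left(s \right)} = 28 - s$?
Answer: $32041$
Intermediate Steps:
$\left(J{\left(14 \right)} + 165\right)^{2} = \left(\left(28 - 14\right) + 165\right)^{2} = \left(14 + 165\right)^{2} = 179^{2} = 32041$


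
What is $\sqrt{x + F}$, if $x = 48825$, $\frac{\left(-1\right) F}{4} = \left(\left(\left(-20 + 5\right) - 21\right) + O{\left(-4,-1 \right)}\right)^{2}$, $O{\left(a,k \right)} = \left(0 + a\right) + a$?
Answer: $\sqrt{41081} \approx 202.68$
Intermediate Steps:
$O{\left(a,k \right)} = 2 a$ ($O{\left(a,k \right)} = a + a = 2 a$)
$F = -7744$ ($F = - 4 \left(\left(\left(-20 + 5\right) - 21\right) + 2 \left(-4\right)\right)^{2} = - 4 \left(\left(-15 - 21\right) - 8\right)^{2} = - 4 \left(-36 - 8\right)^{2} = - 4 \left(-44\right)^{2} = \left(-4\right) 1936 = -7744$)
$\sqrt{x + F} = \sqrt{48825 - 7744} = \sqrt{41081}$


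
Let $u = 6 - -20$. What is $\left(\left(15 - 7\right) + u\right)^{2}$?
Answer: $1156$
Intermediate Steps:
$u = 26$ ($u = 6 + 20 = 26$)
$\left(\left(15 - 7\right) + u\right)^{2} = \left(\left(15 - 7\right) + 26\right)^{2} = \left(8 + 26\right)^{2} = 34^{2} = 1156$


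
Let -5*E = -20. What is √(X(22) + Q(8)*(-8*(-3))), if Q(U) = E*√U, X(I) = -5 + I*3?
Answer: √(61 + 192*√2) ≈ 18.235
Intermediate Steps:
X(I) = -5 + 3*I
E = 4 (E = -⅕*(-20) = 4)
Q(U) = 4*√U
√(X(22) + Q(8)*(-8*(-3))) = √((-5 + 3*22) + (4*√8)*(-8*(-3))) = √((-5 + 66) + (4*(2*√2))*24) = √(61 + (8*√2)*24) = √(61 + 192*√2)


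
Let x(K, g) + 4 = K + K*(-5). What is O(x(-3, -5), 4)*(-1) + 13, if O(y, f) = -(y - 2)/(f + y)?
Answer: 27/2 ≈ 13.500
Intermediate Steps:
x(K, g) = -4 - 4*K (x(K, g) = -4 + (K + K*(-5)) = -4 + (K - 5*K) = -4 - 4*K)
O(y, f) = -(-2 + y)/(f + y)
O(x(-3, -5), 4)*(-1) + 13 = ((2 - (-4 - 4*(-3)))/(4 + (-4 - 4*(-3))))*(-1) + 13 = ((2 - (-4 + 12))/(4 + (-4 + 12)))*(-1) + 13 = ((2 - 1*8)/(4 + 8))*(-1) + 13 = ((2 - 8)/12)*(-1) + 13 = ((1/12)*(-6))*(-1) + 13 = -½*(-1) + 13 = ½ + 13 = 27/2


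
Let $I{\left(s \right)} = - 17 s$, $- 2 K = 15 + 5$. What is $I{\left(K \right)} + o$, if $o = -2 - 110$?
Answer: $58$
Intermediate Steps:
$K = -10$ ($K = - \frac{15 + 5}{2} = \left(- \frac{1}{2}\right) 20 = -10$)
$o = -112$ ($o = -2 - 110 = -112$)
$I{\left(K \right)} + o = \left(-17\right) \left(-10\right) - 112 = 170 - 112 = 58$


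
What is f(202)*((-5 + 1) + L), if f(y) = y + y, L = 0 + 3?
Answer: -404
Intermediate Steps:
L = 3
f(y) = 2*y
f(202)*((-5 + 1) + L) = (2*202)*((-5 + 1) + 3) = 404*(-4 + 3) = 404*(-1) = -404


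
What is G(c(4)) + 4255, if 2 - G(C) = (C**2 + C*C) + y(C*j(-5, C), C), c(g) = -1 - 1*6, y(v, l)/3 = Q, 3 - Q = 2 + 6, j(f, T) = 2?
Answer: 4174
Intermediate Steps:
Q = -5 (Q = 3 - (2 + 6) = 3 - 1*8 = 3 - 8 = -5)
y(v, l) = -15 (y(v, l) = 3*(-5) = -15)
c(g) = -7 (c(g) = -1 - 6 = -7)
G(C) = 17 - 2*C**2 (G(C) = 2 - ((C**2 + C*C) - 15) = 2 - ((C**2 + C**2) - 15) = 2 - (2*C**2 - 15) = 2 - (-15 + 2*C**2) = 2 + (15 - 2*C**2) = 17 - 2*C**2)
G(c(4)) + 4255 = (17 - 2*(-7)**2) + 4255 = (17 - 2*49) + 4255 = (17 - 98) + 4255 = -81 + 4255 = 4174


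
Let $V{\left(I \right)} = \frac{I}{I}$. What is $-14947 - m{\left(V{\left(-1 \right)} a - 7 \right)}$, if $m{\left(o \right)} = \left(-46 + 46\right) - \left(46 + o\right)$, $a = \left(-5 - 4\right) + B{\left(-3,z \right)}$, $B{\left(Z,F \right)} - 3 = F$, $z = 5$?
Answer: $-14909$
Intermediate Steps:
$B{\left(Z,F \right)} = 3 + F$
$a = -1$ ($a = \left(-5 - 4\right) + \left(3 + 5\right) = -9 + 8 = -1$)
$V{\left(I \right)} = 1$
$m{\left(o \right)} = -46 - o$ ($m{\left(o \right)} = 0 - \left(46 + o\right) = -46 - o$)
$-14947 - m{\left(V{\left(-1 \right)} a - 7 \right)} = -14947 - \left(-46 - \left(1 \left(-1\right) - 7\right)\right) = -14947 - \left(-46 - \left(-1 - 7\right)\right) = -14947 - \left(-46 - -8\right) = -14947 - \left(-46 + 8\right) = -14947 - -38 = -14947 + 38 = -14909$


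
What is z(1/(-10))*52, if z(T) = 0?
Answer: 0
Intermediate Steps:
z(1/(-10))*52 = 0*52 = 0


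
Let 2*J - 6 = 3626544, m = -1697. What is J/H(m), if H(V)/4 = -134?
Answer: -1813275/536 ≈ -3383.0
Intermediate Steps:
J = 1813275 (J = 3 + (½)*3626544 = 3 + 1813272 = 1813275)
H(V) = -536 (H(V) = 4*(-134) = -536)
J/H(m) = 1813275/(-536) = 1813275*(-1/536) = -1813275/536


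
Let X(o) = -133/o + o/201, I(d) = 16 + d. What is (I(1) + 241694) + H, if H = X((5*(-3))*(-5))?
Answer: 1214590739/5025 ≈ 2.4171e+5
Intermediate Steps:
X(o) = -133/o + o/201 (X(o) = -133/o + o*(1/201) = -133/o + o/201)
H = -7036/5025 (H = -133/((5*(-3))*(-5)) + ((5*(-3))*(-5))/201 = -133/((-15*(-5))) + (-15*(-5))/201 = -133/75 + (1/201)*75 = -133*1/75 + 25/67 = -133/75 + 25/67 = -7036/5025 ≈ -1.4002)
(I(1) + 241694) + H = ((16 + 1) + 241694) - 7036/5025 = (17 + 241694) - 7036/5025 = 241711 - 7036/5025 = 1214590739/5025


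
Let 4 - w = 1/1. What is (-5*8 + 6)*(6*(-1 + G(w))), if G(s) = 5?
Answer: -816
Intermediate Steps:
w = 3 (w = 4 - 1/1 = 4 - 1*1 = 4 - 1 = 3)
(-5*8 + 6)*(6*(-1 + G(w))) = (-5*8 + 6)*(6*(-1 + 5)) = (-40 + 6)*(6*4) = -34*24 = -816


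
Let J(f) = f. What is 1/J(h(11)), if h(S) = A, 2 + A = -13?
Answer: -1/15 ≈ -0.066667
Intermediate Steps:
A = -15 (A = -2 - 13 = -15)
h(S) = -15
1/J(h(11)) = 1/(-15) = -1/15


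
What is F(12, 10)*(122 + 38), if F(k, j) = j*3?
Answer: 4800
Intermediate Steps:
F(k, j) = 3*j
F(12, 10)*(122 + 38) = (3*10)*(122 + 38) = 30*160 = 4800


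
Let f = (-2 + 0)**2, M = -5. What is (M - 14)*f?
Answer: -76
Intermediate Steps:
f = 4 (f = (-2)**2 = 4)
(M - 14)*f = (-5 - 14)*4 = -19*4 = -76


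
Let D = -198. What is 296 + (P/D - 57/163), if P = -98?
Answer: 4778896/16137 ≈ 296.15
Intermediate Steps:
296 + (P/D - 57/163) = 296 + (-98/(-198) - 57/163) = 296 + (-98*(-1/198) - 57*1/163) = 296 + (49/99 - 57/163) = 296 + 2344/16137 = 4778896/16137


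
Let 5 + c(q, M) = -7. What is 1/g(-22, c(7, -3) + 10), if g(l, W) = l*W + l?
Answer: 1/22 ≈ 0.045455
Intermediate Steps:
c(q, M) = -12 (c(q, M) = -5 - 7 = -12)
g(l, W) = l + W*l (g(l, W) = W*l + l = l + W*l)
1/g(-22, c(7, -3) + 10) = 1/(-22*(1 + (-12 + 10))) = 1/(-22*(1 - 2)) = 1/(-22*(-1)) = 1/22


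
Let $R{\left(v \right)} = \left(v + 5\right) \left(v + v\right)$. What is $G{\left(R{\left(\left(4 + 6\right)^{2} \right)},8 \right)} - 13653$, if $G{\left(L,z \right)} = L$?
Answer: $7347$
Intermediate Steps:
$R{\left(v \right)} = 2 v \left(5 + v\right)$ ($R{\left(v \right)} = \left(5 + v\right) 2 v = 2 v \left(5 + v\right)$)
$G{\left(R{\left(\left(4 + 6\right)^{2} \right)},8 \right)} - 13653 = 2 \left(4 + 6\right)^{2} \left(5 + \left(4 + 6\right)^{2}\right) - 13653 = 2 \cdot 10^{2} \left(5 + 10^{2}\right) - 13653 = 2 \cdot 100 \left(5 + 100\right) - 13653 = 2 \cdot 100 \cdot 105 - 13653 = 21000 - 13653 = 7347$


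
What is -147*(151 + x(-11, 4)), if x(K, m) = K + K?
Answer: -18963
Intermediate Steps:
x(K, m) = 2*K
-147*(151 + x(-11, 4)) = -147*(151 + 2*(-11)) = -147*(151 - 22) = -147*129 = -18963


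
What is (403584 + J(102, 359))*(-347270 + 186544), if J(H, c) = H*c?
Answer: -70751906652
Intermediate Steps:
(403584 + J(102, 359))*(-347270 + 186544) = (403584 + 102*359)*(-347270 + 186544) = (403584 + 36618)*(-160726) = 440202*(-160726) = -70751906652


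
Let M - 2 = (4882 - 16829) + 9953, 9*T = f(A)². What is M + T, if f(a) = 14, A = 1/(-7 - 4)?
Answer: -17732/9 ≈ -1970.2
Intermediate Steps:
A = -1/11 (A = 1/(-11) = -1/11 ≈ -0.090909)
T = 196/9 (T = (⅑)*14² = (⅑)*196 = 196/9 ≈ 21.778)
M = -1992 (M = 2 + ((4882 - 16829) + 9953) = 2 + (-11947 + 9953) = 2 - 1994 = -1992)
M + T = -1992 + 196/9 = -17732/9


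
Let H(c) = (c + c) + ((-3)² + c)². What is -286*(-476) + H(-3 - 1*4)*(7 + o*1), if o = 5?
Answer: 136016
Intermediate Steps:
H(c) = (9 + c)² + 2*c (H(c) = 2*c + (9 + c)² = (9 + c)² + 2*c)
-286*(-476) + H(-3 - 1*4)*(7 + o*1) = -286*(-476) + ((9 + (-3 - 1*4))² + 2*(-3 - 1*4))*(7 + 5*1) = 136136 + ((9 + (-3 - 4))² + 2*(-3 - 4))*(7 + 5) = 136136 + ((9 - 7)² + 2*(-7))*12 = 136136 + (2² - 14)*12 = 136136 + (4 - 14)*12 = 136136 - 10*12 = 136136 - 120 = 136016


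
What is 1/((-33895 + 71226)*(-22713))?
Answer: -1/847899003 ≈ -1.1794e-9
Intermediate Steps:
1/((-33895 + 71226)*(-22713)) = -1/22713/37331 = (1/37331)*(-1/22713) = -1/847899003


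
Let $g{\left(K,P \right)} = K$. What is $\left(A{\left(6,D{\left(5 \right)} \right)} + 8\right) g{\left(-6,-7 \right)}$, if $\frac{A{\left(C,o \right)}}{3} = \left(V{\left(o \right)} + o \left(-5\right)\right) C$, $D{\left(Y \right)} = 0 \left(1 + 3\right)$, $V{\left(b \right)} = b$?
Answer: $-48$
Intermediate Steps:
$D{\left(Y \right)} = 0$ ($D{\left(Y \right)} = 0 \cdot 4 = 0$)
$A{\left(C,o \right)} = - 12 C o$ ($A{\left(C,o \right)} = 3 \left(o + o \left(-5\right)\right) C = 3 \left(o - 5 o\right) C = 3 - 4 o C = 3 \left(- 4 C o\right) = - 12 C o$)
$\left(A{\left(6,D{\left(5 \right)} \right)} + 8\right) g{\left(-6,-7 \right)} = \left(\left(-12\right) 6 \cdot 0 + 8\right) \left(-6\right) = \left(0 + 8\right) \left(-6\right) = 8 \left(-6\right) = -48$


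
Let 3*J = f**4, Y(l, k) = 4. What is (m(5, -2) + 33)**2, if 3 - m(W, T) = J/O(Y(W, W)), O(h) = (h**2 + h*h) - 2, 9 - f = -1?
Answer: 456976/81 ≈ 5641.7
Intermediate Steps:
f = 10 (f = 9 - 1*(-1) = 9 + 1 = 10)
O(h) = -2 + 2*h**2 (O(h) = (h**2 + h**2) - 2 = 2*h**2 - 2 = -2 + 2*h**2)
J = 10000/3 (J = (1/3)*10**4 = (1/3)*10000 = 10000/3 ≈ 3333.3)
m(W, T) = -973/9 (m(W, T) = 3 - 10000/(3*(-2 + 2*4**2)) = 3 - 10000/(3*(-2 + 2*16)) = 3 - 10000/(3*(-2 + 32)) = 3 - 10000/(3*30) = 3 - 1*1000/9 = 3 - 1000/9 = -973/9)
(m(5, -2) + 33)**2 = (-973/9 + 33)**2 = (-676/9)**2 = 456976/81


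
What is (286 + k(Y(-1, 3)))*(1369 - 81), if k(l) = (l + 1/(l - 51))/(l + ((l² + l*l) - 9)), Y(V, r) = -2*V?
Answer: 2596424/7 ≈ 3.7092e+5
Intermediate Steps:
k(l) = (l + 1/(-51 + l))/(-9 + l + 2*l²) (k(l) = (l + 1/(-51 + l))/(l + ((l² + l²) - 9)) = (l + 1/(-51 + l))/(l + (2*l² - 9)) = (l + 1/(-51 + l))/(l + (-9 + 2*l²)) = (l + 1/(-51 + l))/(-9 + l + 2*l²))
(286 + k(Y(-1, 3)))*(1369 - 81) = (286 + (1 + (-2*(-1))² - (-102)*(-1))/(459 - 101*(-2*(-1))² - (-120)*(-1) + 2*(-2*(-1))³))*(1369 - 81) = (286 + (1 + 2² - 51*2)/(459 - 101*2² - 60*2 + 2*2³))*1288 = (286 + (1 + 4 - 102)/(459 - 101*4 - 120 + 2*8))*1288 = (286 - 97/(459 - 404 - 120 + 16))*1288 = (286 - 97/(-49))*1288 = (286 - 1/49*(-97))*1288 = (286 + 97/49)*1288 = (14111/49)*1288 = 2596424/7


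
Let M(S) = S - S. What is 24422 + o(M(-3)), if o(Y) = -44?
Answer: 24378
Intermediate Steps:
M(S) = 0
24422 + o(M(-3)) = 24422 - 44 = 24378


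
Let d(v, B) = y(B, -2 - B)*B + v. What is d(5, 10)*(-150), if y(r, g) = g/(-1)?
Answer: -18750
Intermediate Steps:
y(r, g) = -g (y(r, g) = g*(-1) = -g)
d(v, B) = v + B*(2 + B) (d(v, B) = (-(-2 - B))*B + v = (2 + B)*B + v = B*(2 + B) + v = v + B*(2 + B))
d(5, 10)*(-150) = (5 + 10*(2 + 10))*(-150) = (5 + 10*12)*(-150) = (5 + 120)*(-150) = 125*(-150) = -18750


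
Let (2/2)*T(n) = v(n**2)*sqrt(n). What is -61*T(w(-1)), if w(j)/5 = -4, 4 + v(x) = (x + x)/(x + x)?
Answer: 366*I*sqrt(5) ≈ 818.4*I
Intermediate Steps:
v(x) = -3 (v(x) = -4 + (x + x)/(x + x) = -4 + (2*x)/((2*x)) = -4 + (2*x)*(1/(2*x)) = -4 + 1 = -3)
w(j) = -20 (w(j) = 5*(-4) = -20)
T(n) = -3*sqrt(n)
-61*T(w(-1)) = -(-183)*sqrt(-20) = -(-183)*2*I*sqrt(5) = -(-366)*I*sqrt(5) = 366*I*sqrt(5)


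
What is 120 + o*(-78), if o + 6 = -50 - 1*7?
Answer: 5034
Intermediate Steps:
o = -63 (o = -6 + (-50 - 1*7) = -6 + (-50 - 7) = -6 - 57 = -63)
120 + o*(-78) = 120 - 63*(-78) = 120 + 4914 = 5034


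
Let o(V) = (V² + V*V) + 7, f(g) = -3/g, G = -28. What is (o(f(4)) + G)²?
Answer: 25281/64 ≈ 395.02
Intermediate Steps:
o(V) = 7 + 2*V² (o(V) = (V² + V²) + 7 = 2*V² + 7 = 7 + 2*V²)
(o(f(4)) + G)² = ((7 + 2*(-3/4)²) - 28)² = ((7 + 2*(-3*¼)²) - 28)² = ((7 + 2*(-¾)²) - 28)² = ((7 + 2*(9/16)) - 28)² = ((7 + 9/8) - 28)² = (65/8 - 28)² = (-159/8)² = 25281/64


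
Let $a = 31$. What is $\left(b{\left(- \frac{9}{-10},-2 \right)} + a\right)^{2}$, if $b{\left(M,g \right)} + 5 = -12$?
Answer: $196$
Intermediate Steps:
$b{\left(M,g \right)} = -17$ ($b{\left(M,g \right)} = -5 - 12 = -17$)
$\left(b{\left(- \frac{9}{-10},-2 \right)} + a\right)^{2} = \left(-17 + 31\right)^{2} = 14^{2} = 196$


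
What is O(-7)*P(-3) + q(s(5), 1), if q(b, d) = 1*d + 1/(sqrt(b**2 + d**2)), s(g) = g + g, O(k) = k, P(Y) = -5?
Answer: 36 + sqrt(101)/101 ≈ 36.099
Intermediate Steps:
s(g) = 2*g
q(b, d) = d + 1/sqrt(b**2 + d**2)
O(-7)*P(-3) + q(s(5), 1) = -7*(-5) + (1 + 1/sqrt((2*5)**2 + 1**2)) = 35 + (1 + 1/sqrt(10**2 + 1)) = 35 + (1 + 1/sqrt(100 + 1)) = 35 + (1 + 1/sqrt(101)) = 35 + (1 + sqrt(101)/101) = 36 + sqrt(101)/101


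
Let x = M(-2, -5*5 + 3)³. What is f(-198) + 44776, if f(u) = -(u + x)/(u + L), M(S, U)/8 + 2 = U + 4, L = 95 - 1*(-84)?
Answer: -3245454/19 ≈ -1.7081e+5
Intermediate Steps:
L = 179 (L = 95 + 84 = 179)
M(S, U) = 16 + 8*U (M(S, U) = -16 + 8*(U + 4) = -16 + 8*(4 + U) = -16 + (32 + 8*U) = 16 + 8*U)
x = -4096000 (x = (16 + 8*(-5*5 + 3))³ = (16 + 8*(-25 + 3))³ = (16 + 8*(-22))³ = (16 - 176)³ = (-160)³ = -4096000)
f(u) = -(-4096000 + u)/(179 + u) (f(u) = -(u - 4096000)/(u + 179) = -(-4096000 + u)/(179 + u))
f(-198) + 44776 = (4096000 - 1*(-198))/(179 - 198) + 44776 = (4096000 + 198)/(-19) + 44776 = -1/19*4096198 + 44776 = -4096198/19 + 44776 = -3245454/19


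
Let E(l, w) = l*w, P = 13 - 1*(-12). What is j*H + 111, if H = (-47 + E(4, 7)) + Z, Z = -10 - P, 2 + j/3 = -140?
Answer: 23115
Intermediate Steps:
j = -426 (j = -6 + 3*(-140) = -6 - 420 = -426)
P = 25 (P = 13 + 12 = 25)
Z = -35 (Z = -10 - 1*25 = -10 - 25 = -35)
H = -54 (H = (-47 + 4*7) - 35 = (-47 + 28) - 35 = -19 - 35 = -54)
j*H + 111 = -426*(-54) + 111 = 23004 + 111 = 23115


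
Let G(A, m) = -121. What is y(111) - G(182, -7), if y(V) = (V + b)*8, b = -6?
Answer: 961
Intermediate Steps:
y(V) = -48 + 8*V (y(V) = (V - 6)*8 = (-6 + V)*8 = -48 + 8*V)
y(111) - G(182, -7) = (-48 + 8*111) - 1*(-121) = (-48 + 888) + 121 = 840 + 121 = 961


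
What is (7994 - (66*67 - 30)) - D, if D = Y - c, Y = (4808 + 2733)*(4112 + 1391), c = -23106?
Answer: -41517627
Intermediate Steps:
Y = 41498123 (Y = 7541*5503 = 41498123)
D = 41521229 (D = 41498123 - 1*(-23106) = 41498123 + 23106 = 41521229)
(7994 - (66*67 - 30)) - D = (7994 - (66*67 - 30)) - 1*41521229 = (7994 - (4422 - 30)) - 41521229 = (7994 - 1*4392) - 41521229 = (7994 - 4392) - 41521229 = 3602 - 41521229 = -41517627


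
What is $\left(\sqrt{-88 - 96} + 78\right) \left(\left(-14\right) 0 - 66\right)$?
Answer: $-5148 - 132 i \sqrt{46} \approx -5148.0 - 895.27 i$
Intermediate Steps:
$\left(\sqrt{-88 - 96} + 78\right) \left(\left(-14\right) 0 - 66\right) = \left(\sqrt{-184} + 78\right) \left(0 - 66\right) = \left(2 i \sqrt{46} + 78\right) \left(-66\right) = \left(78 + 2 i \sqrt{46}\right) \left(-66\right) = -5148 - 132 i \sqrt{46}$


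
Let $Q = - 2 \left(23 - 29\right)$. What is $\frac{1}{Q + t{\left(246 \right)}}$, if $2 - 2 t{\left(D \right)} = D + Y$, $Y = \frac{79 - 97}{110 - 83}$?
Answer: $- \frac{3}{329} \approx -0.0091185$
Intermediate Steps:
$Q = 12$ ($Q = \left(-2\right) \left(-6\right) = 12$)
$Y = - \frac{2}{3}$ ($Y = - \frac{18}{27} = \left(-18\right) \frac{1}{27} = - \frac{2}{3} \approx -0.66667$)
$t{\left(D \right)} = \frac{4}{3} - \frac{D}{2}$ ($t{\left(D \right)} = 1 - \frac{D - \frac{2}{3}}{2} = 1 - \frac{- \frac{2}{3} + D}{2} = 1 - \left(- \frac{1}{3} + \frac{D}{2}\right) = \frac{4}{3} - \frac{D}{2}$)
$\frac{1}{Q + t{\left(246 \right)}} = \frac{1}{12 + \left(\frac{4}{3} - 123\right)} = \frac{1}{12 - \frac{365}{3}} = \frac{1}{- \frac{329}{3}} = - \frac{3}{329}$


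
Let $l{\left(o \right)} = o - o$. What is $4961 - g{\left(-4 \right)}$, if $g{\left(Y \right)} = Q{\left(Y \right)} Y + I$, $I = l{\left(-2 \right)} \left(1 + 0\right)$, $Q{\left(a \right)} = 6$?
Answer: $4985$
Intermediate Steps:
$l{\left(o \right)} = 0$
$I = 0$ ($I = 0 \left(1 + 0\right) = 0 \cdot 1 = 0$)
$g{\left(Y \right)} = 6 Y$ ($g{\left(Y \right)} = 6 Y + 0 = 6 Y$)
$4961 - g{\left(-4 \right)} = 4961 - 6 \left(-4\right) = 4961 - -24 = 4961 + 24 = 4985$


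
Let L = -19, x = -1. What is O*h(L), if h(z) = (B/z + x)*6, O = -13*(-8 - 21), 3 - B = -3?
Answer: -56550/19 ≈ -2976.3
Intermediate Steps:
B = 6 (B = 3 - 1*(-3) = 3 + 3 = 6)
O = 377 (O = -13*(-29) = 377)
h(z) = -6 + 36/z (h(z) = (6/z - 1)*6 = (-1 + 6/z)*6 = -6 + 36/z)
O*h(L) = 377*(-6 + 36/(-19)) = 377*(-6 + 36*(-1/19)) = 377*(-6 - 36/19) = 377*(-150/19) = -56550/19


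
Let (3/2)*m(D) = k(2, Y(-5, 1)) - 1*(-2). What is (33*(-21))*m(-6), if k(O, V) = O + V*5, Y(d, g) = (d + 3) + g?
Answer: 462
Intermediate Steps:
Y(d, g) = 3 + d + g (Y(d, g) = (3 + d) + g = 3 + d + g)
k(O, V) = O + 5*V
m(D) = -2/3 (m(D) = 2*((2 + 5*(3 - 5 + 1)) - 1*(-2))/3 = 2*((2 + 5*(-1)) + 2)/3 = 2*((2 - 5) + 2)/3 = 2*(-3 + 2)/3 = (2/3)*(-1) = -2/3)
(33*(-21))*m(-6) = (33*(-21))*(-2/3) = -693*(-2/3) = 462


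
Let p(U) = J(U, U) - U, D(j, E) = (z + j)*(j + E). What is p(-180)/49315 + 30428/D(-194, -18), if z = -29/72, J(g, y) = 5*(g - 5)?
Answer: 5291470243/7316777783 ≈ 0.72320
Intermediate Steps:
J(g, y) = -25 + 5*g (J(g, y) = 5*(-5 + g) = -25 + 5*g)
z = -29/72 (z = -29*1/72 = -29/72 ≈ -0.40278)
D(j, E) = (-29/72 + j)*(E + j) (D(j, E) = (-29/72 + j)*(j + E) = (-29/72 + j)*(E + j))
p(U) = -25 + 4*U (p(U) = (-25 + 5*U) - U = -25 + 4*U)
p(-180)/49315 + 30428/D(-194, -18) = (-25 + 4*(-180))/49315 + 30428/((-194)² - 29/72*(-18) - 29/72*(-194) - 18*(-194)) = (-25 - 720)*(1/49315) + 30428/(37636 + 29/4 + 2813/36 + 3492) = -745*1/49315 + 30428/(741841/18) = -149/9863 + 30428*(18/741841) = -149/9863 + 547704/741841 = 5291470243/7316777783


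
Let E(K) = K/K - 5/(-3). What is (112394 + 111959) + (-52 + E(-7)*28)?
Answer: 673127/3 ≈ 2.2438e+5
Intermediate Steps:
E(K) = 8/3 (E(K) = 1 - 5*(-1/3) = 1 + 5/3 = 8/3)
(112394 + 111959) + (-52 + E(-7)*28) = (112394 + 111959) + (-52 + (8/3)*28) = 224353 + (-52 + 224/3) = 224353 + 68/3 = 673127/3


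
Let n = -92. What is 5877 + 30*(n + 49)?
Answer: 4587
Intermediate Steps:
5877 + 30*(n + 49) = 5877 + 30*(-92 + 49) = 5877 + 30*(-43) = 5877 - 1290 = 4587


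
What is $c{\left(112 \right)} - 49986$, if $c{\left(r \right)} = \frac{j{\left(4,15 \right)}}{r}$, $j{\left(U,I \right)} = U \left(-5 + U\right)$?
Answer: $- \frac{1399609}{28} \approx -49986.0$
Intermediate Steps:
$c{\left(r \right)} = - \frac{4}{r}$ ($c{\left(r \right)} = \frac{4 \left(-5 + 4\right)}{r} = \frac{4 \left(-1\right)}{r} = - \frac{4}{r}$)
$c{\left(112 \right)} - 49986 = - \frac{4}{112} - 49986 = \left(-4\right) \frac{1}{112} - 49986 = - \frac{1}{28} - 49986 = - \frac{1399609}{28}$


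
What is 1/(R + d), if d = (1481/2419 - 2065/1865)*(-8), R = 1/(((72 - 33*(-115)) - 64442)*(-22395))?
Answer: 1224021904384875/4847147742080287 ≈ 0.25252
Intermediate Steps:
R = 1/1356577125 (R = -1/22395/((72 + 3795) - 64442) = -1/22395/(3867 - 64442) = -1/22395/(-60575) = -1/60575*(-1/22395) = 1/1356577125 ≈ 7.3715e-10)
d = 3573072/902287 (d = (1481*(1/2419) - 2065*1/1865)*(-8) = (1481/2419 - 413/373)*(-8) = -446634/902287*(-8) = 3573072/902287 ≈ 3.9600)
1/(R + d) = 1/(1/1356577125 + 3573072/902287) = 1/(4847147742080287/1224021904384875) = 1224021904384875/4847147742080287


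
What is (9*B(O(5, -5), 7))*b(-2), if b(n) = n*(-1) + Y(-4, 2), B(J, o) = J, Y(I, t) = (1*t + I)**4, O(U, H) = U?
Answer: 810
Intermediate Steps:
Y(I, t) = (I + t)**4 (Y(I, t) = (t + I)**4 = (I + t)**4)
b(n) = 16 - n (b(n) = n*(-1) + (-4 + 2)**4 = -n + (-2)**4 = -n + 16 = 16 - n)
(9*B(O(5, -5), 7))*b(-2) = (9*5)*(16 - 1*(-2)) = 45*(16 + 2) = 45*18 = 810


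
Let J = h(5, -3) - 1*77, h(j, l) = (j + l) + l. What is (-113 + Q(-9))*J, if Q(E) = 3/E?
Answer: 8840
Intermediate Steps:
h(j, l) = j + 2*l
J = -78 (J = (5 + 2*(-3)) - 1*77 = (5 - 6) - 77 = -1 - 77 = -78)
(-113 + Q(-9))*J = (-113 + 3/(-9))*(-78) = (-113 + 3*(-⅑))*(-78) = (-113 - ⅓)*(-78) = -340/3*(-78) = 8840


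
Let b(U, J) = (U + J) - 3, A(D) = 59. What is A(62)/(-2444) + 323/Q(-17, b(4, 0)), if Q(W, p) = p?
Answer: 789353/2444 ≈ 322.98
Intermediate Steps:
b(U, J) = -3 + J + U (b(U, J) = (J + U) - 3 = -3 + J + U)
A(62)/(-2444) + 323/Q(-17, b(4, 0)) = 59/(-2444) + 323/(-3 + 0 + 4) = 59*(-1/2444) + 323/1 = -59/2444 + 323*1 = -59/2444 + 323 = 789353/2444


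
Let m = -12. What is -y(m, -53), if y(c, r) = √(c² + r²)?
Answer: -√2953 ≈ -54.341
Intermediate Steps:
-y(m, -53) = -√((-12)² + (-53)²) = -√(144 + 2809) = -√2953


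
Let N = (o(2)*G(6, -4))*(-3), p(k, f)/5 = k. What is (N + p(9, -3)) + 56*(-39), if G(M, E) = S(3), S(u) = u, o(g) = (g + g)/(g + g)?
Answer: -2148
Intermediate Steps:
o(g) = 1 (o(g) = (2*g)/((2*g)) = (2*g)*(1/(2*g)) = 1)
p(k, f) = 5*k
G(M, E) = 3
N = -9 (N = (1*3)*(-3) = 3*(-3) = -9)
(N + p(9, -3)) + 56*(-39) = (-9 + 5*9) + 56*(-39) = (-9 + 45) - 2184 = 36 - 2184 = -2148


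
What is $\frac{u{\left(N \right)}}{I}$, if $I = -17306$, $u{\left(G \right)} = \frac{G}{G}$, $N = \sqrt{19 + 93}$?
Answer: $- \frac{1}{17306} \approx -5.7783 \cdot 10^{-5}$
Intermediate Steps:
$N = 4 \sqrt{7}$ ($N = \sqrt{112} = 4 \sqrt{7} \approx 10.583$)
$u{\left(G \right)} = 1$
$\frac{u{\left(N \right)}}{I} = 1 \frac{1}{-17306} = 1 \left(- \frac{1}{17306}\right) = - \frac{1}{17306}$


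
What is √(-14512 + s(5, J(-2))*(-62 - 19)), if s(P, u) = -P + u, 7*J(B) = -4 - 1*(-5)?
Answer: I*√691810/7 ≈ 118.82*I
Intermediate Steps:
J(B) = ⅐ (J(B) = (-4 - 1*(-5))/7 = (-4 + 5)/7 = (⅐)*1 = ⅐)
s(P, u) = u - P
√(-14512 + s(5, J(-2))*(-62 - 19)) = √(-14512 + (⅐ - 1*5)*(-62 - 19)) = √(-14512 + (⅐ - 5)*(-81)) = √(-14512 - 34/7*(-81)) = √(-14512 + 2754/7) = √(-98830/7) = I*√691810/7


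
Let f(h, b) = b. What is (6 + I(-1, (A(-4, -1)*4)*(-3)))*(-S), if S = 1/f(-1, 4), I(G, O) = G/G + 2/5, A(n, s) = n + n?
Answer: -37/20 ≈ -1.8500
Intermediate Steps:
A(n, s) = 2*n
I(G, O) = 7/5 (I(G, O) = 1 + 2*(⅕) = 1 + ⅖ = 7/5)
S = ¼ (S = 1/4 = ¼ ≈ 0.25000)
(6 + I(-1, (A(-4, -1)*4)*(-3)))*(-S) = (6 + 7/5)*(-1*¼) = (37/5)*(-¼) = -37/20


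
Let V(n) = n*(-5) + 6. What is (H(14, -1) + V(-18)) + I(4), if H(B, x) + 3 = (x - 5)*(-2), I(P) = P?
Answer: 109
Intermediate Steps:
V(n) = 6 - 5*n (V(n) = -5*n + 6 = 6 - 5*n)
H(B, x) = 7 - 2*x (H(B, x) = -3 + (x - 5)*(-2) = -3 + (-5 + x)*(-2) = -3 + (10 - 2*x) = 7 - 2*x)
(H(14, -1) + V(-18)) + I(4) = ((7 - 2*(-1)) + (6 - 5*(-18))) + 4 = ((7 + 2) + (6 + 90)) + 4 = (9 + 96) + 4 = 105 + 4 = 109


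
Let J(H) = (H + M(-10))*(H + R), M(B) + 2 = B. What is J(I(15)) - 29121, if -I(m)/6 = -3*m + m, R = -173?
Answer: -27945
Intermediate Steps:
M(B) = -2 + B
I(m) = 12*m (I(m) = -6*(-3*m + m) = -(-12)*m = 12*m)
J(H) = (-173 + H)*(-12 + H) (J(H) = (H + (-2 - 10))*(H - 173) = (H - 12)*(-173 + H) = (-12 + H)*(-173 + H) = (-173 + H)*(-12 + H))
J(I(15)) - 29121 = (2076 + (12*15)² - 2220*15) - 29121 = (2076 + 180² - 185*180) - 29121 = (2076 + 32400 - 33300) - 29121 = 1176 - 29121 = -27945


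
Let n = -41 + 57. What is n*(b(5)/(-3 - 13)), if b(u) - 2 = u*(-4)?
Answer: 18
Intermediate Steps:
b(u) = 2 - 4*u (b(u) = 2 + u*(-4) = 2 - 4*u)
n = 16
n*(b(5)/(-3 - 13)) = 16*((2 - 4*5)/(-3 - 13)) = 16*((2 - 20)/(-16)) = 16*(-18*(-1/16)) = 16*(9/8) = 18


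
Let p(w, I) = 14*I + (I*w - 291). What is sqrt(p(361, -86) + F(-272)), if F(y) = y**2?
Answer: sqrt(41443) ≈ 203.58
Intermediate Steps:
p(w, I) = -291 + 14*I + I*w (p(w, I) = 14*I + (-291 + I*w) = -291 + 14*I + I*w)
sqrt(p(361, -86) + F(-272)) = sqrt((-291 + 14*(-86) - 86*361) + (-272)**2) = sqrt((-291 - 1204 - 31046) + 73984) = sqrt(-32541 + 73984) = sqrt(41443)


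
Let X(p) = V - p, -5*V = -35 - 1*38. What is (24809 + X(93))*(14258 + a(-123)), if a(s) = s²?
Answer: 3633790711/5 ≈ 7.2676e+8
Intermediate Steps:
V = 73/5 (V = -(-35 - 1*38)/5 = -(-35 - 38)/5 = -⅕*(-73) = 73/5 ≈ 14.600)
X(p) = 73/5 - p
(24809 + X(93))*(14258 + a(-123)) = (24809 + (73/5 - 1*93))*(14258 + (-123)²) = (24809 + (73/5 - 93))*(14258 + 15129) = (24809 - 392/5)*29387 = (123653/5)*29387 = 3633790711/5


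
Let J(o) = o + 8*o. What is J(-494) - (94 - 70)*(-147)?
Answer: -918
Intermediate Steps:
J(o) = 9*o
J(-494) - (94 - 70)*(-147) = 9*(-494) - (94 - 70)*(-147) = -4446 - 24*(-147) = -4446 - 1*(-3528) = -4446 + 3528 = -918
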